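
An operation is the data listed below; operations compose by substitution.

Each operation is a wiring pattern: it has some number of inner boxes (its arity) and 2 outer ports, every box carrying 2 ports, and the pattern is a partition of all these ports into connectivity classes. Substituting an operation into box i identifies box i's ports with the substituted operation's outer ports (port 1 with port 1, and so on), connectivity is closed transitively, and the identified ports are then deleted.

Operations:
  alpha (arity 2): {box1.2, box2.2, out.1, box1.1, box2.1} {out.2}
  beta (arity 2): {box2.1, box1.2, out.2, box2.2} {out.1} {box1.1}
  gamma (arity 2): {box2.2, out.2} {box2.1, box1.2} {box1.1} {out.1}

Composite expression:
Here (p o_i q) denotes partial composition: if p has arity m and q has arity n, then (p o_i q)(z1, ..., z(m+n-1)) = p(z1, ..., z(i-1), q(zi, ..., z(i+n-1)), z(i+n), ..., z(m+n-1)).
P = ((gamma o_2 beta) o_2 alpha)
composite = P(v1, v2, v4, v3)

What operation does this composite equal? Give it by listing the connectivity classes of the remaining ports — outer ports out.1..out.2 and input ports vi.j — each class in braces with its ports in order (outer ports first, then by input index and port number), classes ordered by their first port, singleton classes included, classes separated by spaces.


{out.1} {out.2, v3.1, v3.2} {v1.1} {v1.2} {v2.1, v2.2, v4.1, v4.2}

Two ports join when wires chain via gamma-identified ports.
through alpha, on inputs (v2, v4): {out.1, v2.1, v2.2, v4.1, v4.2} {out.2} (out.j = stage outer ports)
through beta, on inputs (v2, v4, v3): {out.1} {out.2, v3.1, v3.2} {v2.1, v2.2, v4.1, v4.2} (out.j = stage outer ports)
through gamma, on inputs (v1, v2, v4, v3): {out.1} {out.2, v3.1, v3.2} {v1.1} {v1.2} {v2.1, v2.2, v4.1, v4.2} (out.j = stage outer ports)


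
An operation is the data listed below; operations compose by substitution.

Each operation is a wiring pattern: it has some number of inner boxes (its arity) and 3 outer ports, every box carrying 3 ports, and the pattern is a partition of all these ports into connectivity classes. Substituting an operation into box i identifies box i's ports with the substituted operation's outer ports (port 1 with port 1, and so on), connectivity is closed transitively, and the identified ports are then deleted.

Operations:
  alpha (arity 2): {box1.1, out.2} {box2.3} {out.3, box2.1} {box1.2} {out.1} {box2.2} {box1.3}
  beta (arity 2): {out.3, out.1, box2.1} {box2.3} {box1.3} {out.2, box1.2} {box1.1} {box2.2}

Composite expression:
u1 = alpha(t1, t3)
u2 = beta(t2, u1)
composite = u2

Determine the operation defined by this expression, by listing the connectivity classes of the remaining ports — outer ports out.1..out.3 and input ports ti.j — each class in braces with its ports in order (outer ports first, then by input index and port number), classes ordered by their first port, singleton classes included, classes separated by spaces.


Reachability decides: close wires over beta-identified ports.
stage alpha: inputs (t1, t3), connectivity {out.1} {out.2, t1.1} {out.3, t3.1} {t1.2} {t1.3} {t3.2} {t3.3}, out.j its boundary
stage beta: inputs (t2, t1, t3), connectivity {out.1, out.3} {out.2, t2.2} {t1.1} {t1.2} {t1.3} {t2.1} {t2.3} {t3.1} {t3.2} {t3.3}, out.j its boundary

{out.1, out.3} {out.2, t2.2} {t1.1} {t1.2} {t1.3} {t2.1} {t2.3} {t3.1} {t3.2} {t3.3}


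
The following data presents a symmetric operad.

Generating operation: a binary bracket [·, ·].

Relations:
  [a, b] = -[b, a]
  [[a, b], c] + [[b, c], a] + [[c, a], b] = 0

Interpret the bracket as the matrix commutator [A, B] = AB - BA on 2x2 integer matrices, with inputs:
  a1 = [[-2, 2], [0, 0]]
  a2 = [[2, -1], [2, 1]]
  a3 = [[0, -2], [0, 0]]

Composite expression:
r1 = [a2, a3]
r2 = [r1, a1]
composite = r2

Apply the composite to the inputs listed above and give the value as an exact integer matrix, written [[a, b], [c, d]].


[[0, 12], [0, 0]]

[a2, a3] = [[4, -2], [0, -4]]
[[a2, a3], a1] = [[0, 12], [0, 0]]


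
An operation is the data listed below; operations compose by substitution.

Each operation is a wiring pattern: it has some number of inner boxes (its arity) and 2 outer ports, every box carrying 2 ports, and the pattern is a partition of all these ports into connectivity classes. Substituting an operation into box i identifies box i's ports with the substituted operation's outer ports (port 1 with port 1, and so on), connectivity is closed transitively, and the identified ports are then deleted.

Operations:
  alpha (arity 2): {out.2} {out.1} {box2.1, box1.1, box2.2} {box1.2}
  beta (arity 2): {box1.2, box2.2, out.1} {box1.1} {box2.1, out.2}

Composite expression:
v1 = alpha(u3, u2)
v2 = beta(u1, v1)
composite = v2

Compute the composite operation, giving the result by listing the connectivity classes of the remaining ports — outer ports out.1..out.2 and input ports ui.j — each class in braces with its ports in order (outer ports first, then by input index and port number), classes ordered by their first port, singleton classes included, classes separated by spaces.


{out.1, u1.2} {out.2} {u1.1} {u2.1, u2.2, u3.1} {u3.2}

After gluing at beta, chains via deleted ports link the u-ports.
after alpha, the pattern on (u3, u2) reads {out.1} {out.2} {u2.1, u2.2, u3.1} {u3.2} (out.j = its outer ports)
after beta, the pattern on (u1, u3, u2) reads {out.1, u1.2} {out.2} {u1.1} {u2.1, u2.2, u3.1} {u3.2} (out.j = its outer ports)


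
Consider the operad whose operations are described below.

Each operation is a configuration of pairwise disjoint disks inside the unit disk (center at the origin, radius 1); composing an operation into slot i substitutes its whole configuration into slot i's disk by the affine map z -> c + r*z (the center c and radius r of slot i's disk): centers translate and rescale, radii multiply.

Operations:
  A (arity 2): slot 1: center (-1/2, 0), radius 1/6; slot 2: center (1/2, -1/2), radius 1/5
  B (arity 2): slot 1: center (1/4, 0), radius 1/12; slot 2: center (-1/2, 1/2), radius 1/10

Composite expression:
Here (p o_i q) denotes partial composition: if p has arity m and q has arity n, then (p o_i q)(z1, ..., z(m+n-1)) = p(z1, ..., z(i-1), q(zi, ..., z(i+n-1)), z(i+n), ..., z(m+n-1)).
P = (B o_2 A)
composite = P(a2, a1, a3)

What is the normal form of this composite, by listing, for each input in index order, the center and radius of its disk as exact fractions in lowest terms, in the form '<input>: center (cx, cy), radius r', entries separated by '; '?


a1: center (-11/20, 1/2), radius 1/60; a2: center (1/4, 0), radius 1/12; a3: center (-9/20, 9/20), radius 1/50

Below B, radii multiply path by path; the a-disk centers shift.
input a2: composing its 1 substitution step yields center (1/4, 0), radius 1/12
input a1: composing its 2 substitution steps yields center (-11/20, 1/2), radius 1/60
input a3: composing its 2 substitution steps yields center (-9/20, 9/20), radius 1/50


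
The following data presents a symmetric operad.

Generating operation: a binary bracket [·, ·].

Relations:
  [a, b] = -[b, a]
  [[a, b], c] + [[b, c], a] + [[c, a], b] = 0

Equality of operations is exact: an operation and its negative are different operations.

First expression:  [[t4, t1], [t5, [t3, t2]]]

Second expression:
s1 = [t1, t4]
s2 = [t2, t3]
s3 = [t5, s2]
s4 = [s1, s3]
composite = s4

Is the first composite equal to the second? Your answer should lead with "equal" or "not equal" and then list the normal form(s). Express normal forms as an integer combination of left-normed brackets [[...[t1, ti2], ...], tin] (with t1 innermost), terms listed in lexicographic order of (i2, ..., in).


equal: each reduces to -[[[[t1, t4], t2], t3], t5] + [[[[t1, t4], t3], t2], t5] + [[[[t1, t4], t5], t2], t3] - [[[[t1, t4], t5], t3], t2]

The first expression, normalized: -[[[[t1, t4], t2], t3], t5] + [[[[t1, t4], t3], t2], t5] + [[[[t1, t4], t5], t2], t3] - [[[[t1, t4], t5], t3], t2]
The second expression, normalized: -[[[[t1, t4], t2], t3], t5] + [[[[t1, t4], t3], t2], t5] + [[[[t1, t4], t5], t2], t3] - [[[[t1, t4], t5], t3], t2]
The forms coincide; equal.


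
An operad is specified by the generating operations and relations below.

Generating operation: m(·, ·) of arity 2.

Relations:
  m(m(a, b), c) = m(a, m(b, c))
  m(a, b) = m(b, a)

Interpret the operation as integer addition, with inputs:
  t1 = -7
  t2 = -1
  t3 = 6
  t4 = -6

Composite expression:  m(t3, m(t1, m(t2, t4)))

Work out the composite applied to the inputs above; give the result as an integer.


-8

m(t2, t4) = -7
m(t1, m(t2, t4)) = -14
m(t3, m(t1, m(t2, t4))) = -8


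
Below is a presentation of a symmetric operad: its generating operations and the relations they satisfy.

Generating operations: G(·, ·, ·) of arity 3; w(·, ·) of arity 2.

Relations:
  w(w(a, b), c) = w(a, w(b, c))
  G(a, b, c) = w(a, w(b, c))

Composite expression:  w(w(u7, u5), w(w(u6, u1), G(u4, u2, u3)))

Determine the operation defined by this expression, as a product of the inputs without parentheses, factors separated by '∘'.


Key point: w is associative — brackets drop, the u-order remains.
w(u7, u5) linearizes to u7 ∘ u5
w(u6, u1) linearizes to u6 ∘ u1
G(u4, u2, u3) linearizes to u4 ∘ u2 ∘ u3
w(w(u6, u1), G(u4, u2, u3)) linearizes to u6 ∘ u1 ∘ u4 ∘ u2 ∘ u3
w(w(u7, u5), w(w(u6, u1), G(u4, u2, u3))) linearizes to u7 ∘ u5 ∘ u6 ∘ u1 ∘ u4 ∘ u2 ∘ u3

u7 ∘ u5 ∘ u6 ∘ u1 ∘ u4 ∘ u2 ∘ u3


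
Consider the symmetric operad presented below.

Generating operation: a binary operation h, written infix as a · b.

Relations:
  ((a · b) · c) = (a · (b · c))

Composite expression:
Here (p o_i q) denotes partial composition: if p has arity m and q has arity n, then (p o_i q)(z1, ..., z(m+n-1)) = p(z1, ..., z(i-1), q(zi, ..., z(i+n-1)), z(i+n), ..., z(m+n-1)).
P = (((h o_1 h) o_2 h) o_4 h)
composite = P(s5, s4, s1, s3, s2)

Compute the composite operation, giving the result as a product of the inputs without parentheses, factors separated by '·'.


The h-tree's shape is irrelevant; the s-reading-order decides.
(s4 · s1) reduces to s4 · s1
(s5 · (s4 · s1)) reduces to s5 · s4 · s1
(s3 · s2) reduces to s3 · s2
((s5 · (s4 · s1)) · (s3 · s2)) reduces to s5 · s4 · s1 · s3 · s2

s5 · s4 · s1 · s3 · s2


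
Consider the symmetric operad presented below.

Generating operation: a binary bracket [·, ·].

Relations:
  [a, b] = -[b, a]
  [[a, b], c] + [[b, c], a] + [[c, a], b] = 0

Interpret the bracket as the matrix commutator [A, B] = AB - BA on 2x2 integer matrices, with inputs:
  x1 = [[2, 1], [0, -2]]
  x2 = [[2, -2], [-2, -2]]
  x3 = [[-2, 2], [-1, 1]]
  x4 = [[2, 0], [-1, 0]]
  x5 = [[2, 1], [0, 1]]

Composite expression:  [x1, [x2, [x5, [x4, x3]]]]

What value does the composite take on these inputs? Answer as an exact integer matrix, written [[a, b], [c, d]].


[x4, x3] = [[2, 4], [5, -2]]
[x5, [x4, x3]] = [[5, 0], [-5, -5]]
[x2, [x5, [x4, x3]]] = [[10, 20], [0, -10]]
[x1, [x2, [x5, [x4, x3]]]] = [[0, 60], [0, 0]]

[[0, 60], [0, 0]]


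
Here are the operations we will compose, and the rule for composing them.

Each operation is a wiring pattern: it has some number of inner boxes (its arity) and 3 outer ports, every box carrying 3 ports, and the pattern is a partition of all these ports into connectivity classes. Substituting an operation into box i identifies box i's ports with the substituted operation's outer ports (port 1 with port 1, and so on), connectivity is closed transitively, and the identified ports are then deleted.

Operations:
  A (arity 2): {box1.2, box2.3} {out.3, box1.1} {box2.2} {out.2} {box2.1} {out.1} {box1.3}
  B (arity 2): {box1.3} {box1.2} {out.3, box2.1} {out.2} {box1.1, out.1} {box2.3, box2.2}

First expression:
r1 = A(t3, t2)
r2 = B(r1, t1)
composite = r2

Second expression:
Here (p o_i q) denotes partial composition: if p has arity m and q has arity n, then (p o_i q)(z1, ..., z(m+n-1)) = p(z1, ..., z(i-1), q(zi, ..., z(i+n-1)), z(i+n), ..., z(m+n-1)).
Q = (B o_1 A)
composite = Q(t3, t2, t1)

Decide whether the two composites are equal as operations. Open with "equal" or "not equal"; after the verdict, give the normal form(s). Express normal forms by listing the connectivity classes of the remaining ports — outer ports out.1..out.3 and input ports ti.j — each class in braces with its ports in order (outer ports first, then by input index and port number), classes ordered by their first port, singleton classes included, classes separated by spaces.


equal; both compose to {out.1} {out.2} {out.3, t1.1} {t1.2, t1.3} {t2.1} {t2.2} {t2.3, t3.2} {t3.1} {t3.3}

In normal form, the first expression is {out.1} {out.2} {out.3, t1.1} {t1.2, t1.3} {t2.1} {t2.2} {t2.3, t3.2} {t3.1} {t3.3}
In normal form, the second expression is {out.1} {out.2} {out.3, t1.1} {t1.2, t1.3} {t2.1} {t2.2} {t2.3, t3.2} {t3.1} {t3.3}
Identical normal forms: equal.


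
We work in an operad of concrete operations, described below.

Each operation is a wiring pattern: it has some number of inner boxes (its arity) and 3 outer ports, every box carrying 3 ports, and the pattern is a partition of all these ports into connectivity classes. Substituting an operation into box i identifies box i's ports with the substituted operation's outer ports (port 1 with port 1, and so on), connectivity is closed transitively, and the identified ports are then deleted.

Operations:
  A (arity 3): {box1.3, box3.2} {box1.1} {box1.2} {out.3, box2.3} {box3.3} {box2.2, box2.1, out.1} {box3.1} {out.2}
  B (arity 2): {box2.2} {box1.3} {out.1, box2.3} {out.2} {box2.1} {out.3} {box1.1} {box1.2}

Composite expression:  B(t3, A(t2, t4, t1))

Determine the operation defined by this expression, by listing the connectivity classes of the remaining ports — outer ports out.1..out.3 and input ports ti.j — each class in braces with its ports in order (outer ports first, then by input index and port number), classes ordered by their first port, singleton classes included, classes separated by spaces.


Two ports join when wires chain via B-identified ports.
A over (t2, t4, t1) gives {out.1, t4.1, t4.2} {out.2} {out.3, t4.3} {t1.1} {t1.2, t2.3} {t1.3} {t2.1} {t2.2}, out.j being that stage's outer ports
B over (t3, t2, t4, t1) gives {out.1, t4.3} {out.2} {out.3} {t1.1} {t1.2, t2.3} {t1.3} {t2.1} {t2.2} {t3.1} {t3.2} {t3.3} {t4.1, t4.2}, out.j being that stage's outer ports

{out.1, t4.3} {out.2} {out.3} {t1.1} {t1.2, t2.3} {t1.3} {t2.1} {t2.2} {t3.1} {t3.2} {t3.3} {t4.1, t4.2}


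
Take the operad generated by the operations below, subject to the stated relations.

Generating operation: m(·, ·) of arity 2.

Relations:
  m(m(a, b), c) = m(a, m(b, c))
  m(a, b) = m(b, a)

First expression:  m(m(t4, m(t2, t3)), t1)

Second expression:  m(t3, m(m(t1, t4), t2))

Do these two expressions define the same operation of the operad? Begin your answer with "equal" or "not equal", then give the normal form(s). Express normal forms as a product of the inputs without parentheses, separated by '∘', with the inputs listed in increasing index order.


equal; both compose to t1 ∘ t2 ∘ t3 ∘ t4

The first composite normalizes to t1 ∘ t2 ∘ t3 ∘ t4
The second composite normalizes to t1 ∘ t2 ∘ t3 ∘ t4
Same normal form: equal.


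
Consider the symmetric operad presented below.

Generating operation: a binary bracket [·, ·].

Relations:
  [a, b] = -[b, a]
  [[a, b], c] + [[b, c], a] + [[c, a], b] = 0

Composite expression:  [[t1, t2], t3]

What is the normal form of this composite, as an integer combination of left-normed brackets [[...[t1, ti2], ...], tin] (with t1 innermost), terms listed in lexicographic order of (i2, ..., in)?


[[t1, t2], t3]


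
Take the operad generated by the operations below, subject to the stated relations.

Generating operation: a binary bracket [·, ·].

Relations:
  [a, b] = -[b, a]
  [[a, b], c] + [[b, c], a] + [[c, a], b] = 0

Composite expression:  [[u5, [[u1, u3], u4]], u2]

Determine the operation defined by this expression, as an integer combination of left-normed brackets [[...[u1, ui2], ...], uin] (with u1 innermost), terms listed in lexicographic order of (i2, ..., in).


-[[[[u1, u3], u4], u5], u2]

In the tensor algebra, words opening u1 carry the u1-anchored form.
Composite bracket: [[u5, [[u1, u3], u4]], u2]
Each bracket splits as ab - ba, giving 16 signed words (2^4 = 16).
The u1-initial words carry the normal form:
  sign of u1u3u4u5u2 is -1, so it contributes -[[[[u1, u3], u4], u5], u2]


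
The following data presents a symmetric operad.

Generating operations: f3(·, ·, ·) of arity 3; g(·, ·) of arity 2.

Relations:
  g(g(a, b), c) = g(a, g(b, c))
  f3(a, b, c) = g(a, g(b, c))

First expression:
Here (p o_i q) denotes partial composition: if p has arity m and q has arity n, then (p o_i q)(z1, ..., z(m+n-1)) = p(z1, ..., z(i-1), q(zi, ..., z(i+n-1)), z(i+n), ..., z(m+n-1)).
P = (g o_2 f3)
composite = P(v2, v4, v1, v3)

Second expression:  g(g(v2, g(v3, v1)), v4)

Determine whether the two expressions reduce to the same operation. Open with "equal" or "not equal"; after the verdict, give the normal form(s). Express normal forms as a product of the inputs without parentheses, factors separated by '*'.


Normal form of the first expression: v2 * v4 * v1 * v3
Normal form of the second expression: v2 * v3 * v1 * v4
The normal forms differ: not equal.

not equal: they reduce to v2 * v4 * v1 * v3 and v2 * v3 * v1 * v4


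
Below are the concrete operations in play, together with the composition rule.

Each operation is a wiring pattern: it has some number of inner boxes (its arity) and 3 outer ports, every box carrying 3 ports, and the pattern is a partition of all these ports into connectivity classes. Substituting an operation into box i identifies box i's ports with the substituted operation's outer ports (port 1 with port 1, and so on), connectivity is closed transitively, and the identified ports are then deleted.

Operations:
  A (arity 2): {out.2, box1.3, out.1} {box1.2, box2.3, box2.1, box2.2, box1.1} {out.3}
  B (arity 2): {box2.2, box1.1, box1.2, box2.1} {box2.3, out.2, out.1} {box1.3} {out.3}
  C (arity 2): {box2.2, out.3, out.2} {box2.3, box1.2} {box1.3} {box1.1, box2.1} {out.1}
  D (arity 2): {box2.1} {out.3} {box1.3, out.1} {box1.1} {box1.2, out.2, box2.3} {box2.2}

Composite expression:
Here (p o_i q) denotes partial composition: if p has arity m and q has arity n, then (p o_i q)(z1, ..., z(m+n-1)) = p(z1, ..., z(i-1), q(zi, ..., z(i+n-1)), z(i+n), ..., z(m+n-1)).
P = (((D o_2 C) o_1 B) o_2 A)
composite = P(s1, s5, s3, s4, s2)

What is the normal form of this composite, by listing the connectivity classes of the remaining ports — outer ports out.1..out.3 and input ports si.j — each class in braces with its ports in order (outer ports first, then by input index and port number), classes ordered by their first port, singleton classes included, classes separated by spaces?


{out.1} {out.2, s2.2} {out.3} {s1.1, s1.2, s5.3} {s1.3} {s2.1, s4.1} {s2.3, s4.2} {s3.1, s3.2, s3.3, s5.1, s5.2} {s4.3}

Two ports join when wires chain via D-identified ports.
the subtree at A composes to {out.1, out.2, s5.3} {out.3} {s3.1, s3.2, s3.3, s5.1, s5.2} on (s5, s3); out.j = own outer ports
the subtree at B composes to {out.1, out.2} {out.3} {s1.1, s1.2, s5.3} {s1.3} {s3.1, s3.2, s3.3, s5.1, s5.2} on (s1, s5, s3); out.j = own outer ports
the subtree at C composes to {out.1} {out.2, out.3, s2.2} {s2.1, s4.1} {s2.3, s4.2} {s4.3} on (s4, s2); out.j = own outer ports
the subtree at D composes to {out.1} {out.2, s2.2} {out.3} {s1.1, s1.2, s5.3} {s1.3} {s2.1, s4.1} {s2.3, s4.2} {s3.1, s3.2, s3.3, s5.1, s5.2} {s4.3} on (s1, s5, s3, s4, s2); out.j = own outer ports


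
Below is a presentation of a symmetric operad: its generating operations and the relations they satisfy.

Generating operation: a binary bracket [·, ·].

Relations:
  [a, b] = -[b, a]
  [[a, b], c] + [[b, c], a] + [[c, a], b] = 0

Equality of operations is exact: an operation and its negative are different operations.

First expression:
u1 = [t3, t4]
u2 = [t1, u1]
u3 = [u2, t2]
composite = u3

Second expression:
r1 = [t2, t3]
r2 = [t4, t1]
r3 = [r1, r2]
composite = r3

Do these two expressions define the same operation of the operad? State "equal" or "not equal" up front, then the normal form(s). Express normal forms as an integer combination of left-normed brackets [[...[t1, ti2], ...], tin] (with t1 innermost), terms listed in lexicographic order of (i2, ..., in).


not equal: they reduce to [[[t1, t3], t4], t2] - [[[t1, t4], t3], t2] and [[[t1, t4], t2], t3] - [[[t1, t4], t3], t2]

Normal form of the first expression: [[[t1, t3], t4], t2] - [[[t1, t4], t3], t2]
Normal form of the second expression: [[[t1, t4], t2], t3] - [[[t1, t4], t3], t2]
The normal forms differ: not equal.


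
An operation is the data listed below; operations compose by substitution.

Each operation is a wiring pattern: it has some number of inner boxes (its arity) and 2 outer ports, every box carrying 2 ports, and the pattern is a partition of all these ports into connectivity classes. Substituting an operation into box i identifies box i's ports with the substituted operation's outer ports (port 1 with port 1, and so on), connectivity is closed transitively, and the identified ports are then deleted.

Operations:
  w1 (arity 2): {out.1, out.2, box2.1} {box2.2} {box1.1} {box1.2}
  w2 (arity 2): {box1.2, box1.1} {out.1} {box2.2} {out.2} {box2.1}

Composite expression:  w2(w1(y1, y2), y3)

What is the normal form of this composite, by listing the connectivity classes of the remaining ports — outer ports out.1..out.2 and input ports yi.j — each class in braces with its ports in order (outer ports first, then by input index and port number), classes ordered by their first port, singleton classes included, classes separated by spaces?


After gluing at w2, chains via deleted ports link the y-ports.
through w1, on inputs (y1, y2): {out.1, out.2, y2.1} {y1.1} {y1.2} {y2.2} (out.j = stage outer ports)
through w2, on inputs (y1, y2, y3): {out.1} {out.2} {y1.1} {y1.2} {y2.1} {y2.2} {y3.1} {y3.2} (out.j = stage outer ports)

{out.1} {out.2} {y1.1} {y1.2} {y2.1} {y2.2} {y3.1} {y3.2}


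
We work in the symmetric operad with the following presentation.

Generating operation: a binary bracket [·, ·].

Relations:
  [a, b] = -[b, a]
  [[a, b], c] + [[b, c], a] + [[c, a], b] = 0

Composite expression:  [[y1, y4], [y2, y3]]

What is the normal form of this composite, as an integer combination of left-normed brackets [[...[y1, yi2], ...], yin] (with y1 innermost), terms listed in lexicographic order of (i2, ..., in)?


In the tensor algebra, words opening y1 carry the y1-anchored form.
Composite bracket: [[y1, y4], [y2, y3]]
Full expansion: 8 signed words from ab - ba (2^3 = 8).
Keep just the words that open with y1:
  sign of y1y4y2y3 is +1, so it contributes +[[[y1, y4], y2], y3]
  sign of y1y4y3y2 is -1, so it contributes -[[[y1, y4], y3], y2]

[[[y1, y4], y2], y3] - [[[y1, y4], y3], y2]


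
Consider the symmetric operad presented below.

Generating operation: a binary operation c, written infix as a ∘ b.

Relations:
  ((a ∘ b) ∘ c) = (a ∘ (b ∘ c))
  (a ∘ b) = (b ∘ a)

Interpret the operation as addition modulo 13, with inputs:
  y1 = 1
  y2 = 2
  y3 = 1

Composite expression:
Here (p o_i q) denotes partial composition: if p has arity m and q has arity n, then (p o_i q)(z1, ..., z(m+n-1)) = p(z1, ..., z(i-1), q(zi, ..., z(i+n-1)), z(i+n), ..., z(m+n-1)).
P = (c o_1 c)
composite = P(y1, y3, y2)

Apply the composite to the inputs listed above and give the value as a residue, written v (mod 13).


4 (mod 13)

(y1 ∘ y3) = 2
((y1 ∘ y3) ∘ y2) = 4


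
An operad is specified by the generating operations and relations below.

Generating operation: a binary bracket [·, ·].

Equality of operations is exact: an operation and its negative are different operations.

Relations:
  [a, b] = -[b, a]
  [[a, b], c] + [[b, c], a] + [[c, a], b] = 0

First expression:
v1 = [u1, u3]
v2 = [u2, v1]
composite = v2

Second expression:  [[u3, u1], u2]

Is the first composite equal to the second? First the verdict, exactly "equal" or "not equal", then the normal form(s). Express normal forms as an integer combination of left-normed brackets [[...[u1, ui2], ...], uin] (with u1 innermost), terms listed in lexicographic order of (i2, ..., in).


equal — both sides give -[[u1, u3], u2]

The first expression reduces to -[[u1, u3], u2]
The second expression reduces to -[[u1, u3], u2]
Both agree, so they are equal.


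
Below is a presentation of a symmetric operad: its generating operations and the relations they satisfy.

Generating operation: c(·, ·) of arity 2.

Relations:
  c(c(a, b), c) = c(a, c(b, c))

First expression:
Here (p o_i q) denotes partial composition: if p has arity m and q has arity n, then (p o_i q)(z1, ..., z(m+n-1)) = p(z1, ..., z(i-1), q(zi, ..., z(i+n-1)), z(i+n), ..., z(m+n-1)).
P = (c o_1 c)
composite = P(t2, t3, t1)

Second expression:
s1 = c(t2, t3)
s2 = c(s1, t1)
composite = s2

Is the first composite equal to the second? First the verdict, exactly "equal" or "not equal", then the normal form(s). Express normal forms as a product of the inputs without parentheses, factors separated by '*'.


equal — both sides give t2 * t3 * t1

Reducing the first expression gives t2 * t3 * t1
Reducing the second expression gives t2 * t3 * t1
The forms coincide; equal.


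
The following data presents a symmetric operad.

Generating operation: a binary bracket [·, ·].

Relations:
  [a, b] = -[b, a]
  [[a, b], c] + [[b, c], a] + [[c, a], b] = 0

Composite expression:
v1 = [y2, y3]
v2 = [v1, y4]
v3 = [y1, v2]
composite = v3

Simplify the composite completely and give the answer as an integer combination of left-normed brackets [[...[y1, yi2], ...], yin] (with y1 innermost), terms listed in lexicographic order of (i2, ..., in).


[[[y1, y2], y3], y4] - [[[y1, y3], y2], y4] - [[[y1, y4], y2], y3] + [[[y1, y4], y3], y2]


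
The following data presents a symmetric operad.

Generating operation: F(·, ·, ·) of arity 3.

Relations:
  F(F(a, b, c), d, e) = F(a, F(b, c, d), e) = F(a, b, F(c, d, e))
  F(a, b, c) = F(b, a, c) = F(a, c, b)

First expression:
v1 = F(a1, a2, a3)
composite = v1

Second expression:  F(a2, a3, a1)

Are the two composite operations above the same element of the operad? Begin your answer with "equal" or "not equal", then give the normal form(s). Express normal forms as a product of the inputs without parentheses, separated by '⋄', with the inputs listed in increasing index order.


equal; the common form is a1 ⋄ a2 ⋄ a3

The first expression, normalized: a1 ⋄ a2 ⋄ a3
The second expression, normalized: a1 ⋄ a2 ⋄ a3
Identical normal forms: equal.


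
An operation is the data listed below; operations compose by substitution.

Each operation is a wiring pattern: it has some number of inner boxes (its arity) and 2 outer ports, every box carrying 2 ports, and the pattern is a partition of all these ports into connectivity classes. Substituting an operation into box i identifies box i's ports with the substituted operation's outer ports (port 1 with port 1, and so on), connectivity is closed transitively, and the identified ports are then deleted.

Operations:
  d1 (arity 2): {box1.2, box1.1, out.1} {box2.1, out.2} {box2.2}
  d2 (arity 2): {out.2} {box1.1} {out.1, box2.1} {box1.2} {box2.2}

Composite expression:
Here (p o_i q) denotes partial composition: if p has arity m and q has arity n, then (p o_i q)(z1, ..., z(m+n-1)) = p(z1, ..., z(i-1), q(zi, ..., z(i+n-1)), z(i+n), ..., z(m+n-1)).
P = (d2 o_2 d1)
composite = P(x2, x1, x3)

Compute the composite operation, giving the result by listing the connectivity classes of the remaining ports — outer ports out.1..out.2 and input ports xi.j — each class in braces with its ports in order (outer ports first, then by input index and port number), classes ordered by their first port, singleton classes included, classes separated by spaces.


Two ports join when wires chain via d2-identified ports.
stage d1: inputs (x1, x3), connectivity {out.1, x1.1, x1.2} {out.2, x3.1} {x3.2}, out.j its boundary
stage d2: inputs (x2, x1, x3), connectivity {out.1, x1.1, x1.2} {out.2} {x2.1} {x2.2} {x3.1} {x3.2}, out.j its boundary

{out.1, x1.1, x1.2} {out.2} {x2.1} {x2.2} {x3.1} {x3.2}


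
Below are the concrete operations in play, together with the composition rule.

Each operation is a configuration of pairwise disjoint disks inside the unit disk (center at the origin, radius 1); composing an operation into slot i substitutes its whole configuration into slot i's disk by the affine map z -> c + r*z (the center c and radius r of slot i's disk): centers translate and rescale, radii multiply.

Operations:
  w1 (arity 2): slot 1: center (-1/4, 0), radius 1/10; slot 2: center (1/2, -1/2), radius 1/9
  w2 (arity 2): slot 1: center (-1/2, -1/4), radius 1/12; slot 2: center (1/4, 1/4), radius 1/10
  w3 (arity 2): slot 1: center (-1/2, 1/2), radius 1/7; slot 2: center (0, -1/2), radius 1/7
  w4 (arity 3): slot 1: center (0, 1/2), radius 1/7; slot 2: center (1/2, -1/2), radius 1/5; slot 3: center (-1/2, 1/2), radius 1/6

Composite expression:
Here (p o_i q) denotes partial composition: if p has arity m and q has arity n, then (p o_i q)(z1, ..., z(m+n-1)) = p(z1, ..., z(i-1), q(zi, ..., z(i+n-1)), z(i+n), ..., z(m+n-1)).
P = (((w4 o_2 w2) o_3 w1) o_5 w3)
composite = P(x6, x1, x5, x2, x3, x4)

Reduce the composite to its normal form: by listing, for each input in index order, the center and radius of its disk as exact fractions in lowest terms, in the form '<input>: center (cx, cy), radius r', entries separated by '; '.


x1: center (2/5, -11/20), radius 1/60; x2: center (14/25, -23/50), radius 1/450; x3: center (-7/12, 7/12), radius 1/42; x4: center (-1/2, 5/12), radius 1/42; x5: center (109/200, -9/20), radius 1/500; x6: center (0, 1/2), radius 1/7

Only the slot chain above each x matters under w4; compose those maps.
for x6, the 1-step affine chain lands on center (0, 1/2), radius 1/7
for x1, the 2-step affine chain lands on center (2/5, -11/20), radius 1/60
for x5, the 3-step affine chain lands on center (109/200, -9/20), radius 1/500
for x2, the 3-step affine chain lands on center (14/25, -23/50), radius 1/450
for x3, the 2-step affine chain lands on center (-7/12, 7/12), radius 1/42
for x4, the 2-step affine chain lands on center (-1/2, 5/12), radius 1/42


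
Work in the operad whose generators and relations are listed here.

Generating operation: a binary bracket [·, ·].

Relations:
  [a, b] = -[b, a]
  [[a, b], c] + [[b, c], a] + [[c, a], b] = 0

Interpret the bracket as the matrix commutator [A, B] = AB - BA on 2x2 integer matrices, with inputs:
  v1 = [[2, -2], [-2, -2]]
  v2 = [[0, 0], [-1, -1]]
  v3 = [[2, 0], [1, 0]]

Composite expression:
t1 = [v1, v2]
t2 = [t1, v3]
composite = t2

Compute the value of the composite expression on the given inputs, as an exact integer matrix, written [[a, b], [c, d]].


[[2, -4], [0, -2]]


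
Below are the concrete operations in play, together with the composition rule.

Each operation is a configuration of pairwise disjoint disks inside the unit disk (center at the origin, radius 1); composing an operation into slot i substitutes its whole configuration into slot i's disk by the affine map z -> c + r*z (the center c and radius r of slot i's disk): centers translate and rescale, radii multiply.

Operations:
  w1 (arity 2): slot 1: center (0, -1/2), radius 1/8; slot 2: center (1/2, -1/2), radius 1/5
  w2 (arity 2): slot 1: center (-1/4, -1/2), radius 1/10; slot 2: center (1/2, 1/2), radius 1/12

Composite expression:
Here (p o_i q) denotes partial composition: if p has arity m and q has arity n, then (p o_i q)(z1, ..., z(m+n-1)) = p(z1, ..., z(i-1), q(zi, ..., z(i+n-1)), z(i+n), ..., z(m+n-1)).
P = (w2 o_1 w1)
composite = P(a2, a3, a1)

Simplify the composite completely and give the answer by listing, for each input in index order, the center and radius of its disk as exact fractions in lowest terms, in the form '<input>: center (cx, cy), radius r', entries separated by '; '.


a1: center (1/2, 1/2), radius 1/12; a2: center (-1/4, -11/20), radius 1/80; a3: center (-1/5, -11/20), radius 1/50


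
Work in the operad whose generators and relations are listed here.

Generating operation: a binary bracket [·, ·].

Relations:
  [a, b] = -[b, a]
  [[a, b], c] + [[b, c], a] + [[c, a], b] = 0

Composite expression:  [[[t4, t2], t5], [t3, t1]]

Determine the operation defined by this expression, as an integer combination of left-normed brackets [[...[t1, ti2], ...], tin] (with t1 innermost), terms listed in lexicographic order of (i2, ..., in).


Antisymmetry and Jacobi reduce to t1-anchored left-normed brackets.
Composite bracket: [[[t4, t2], t5], [t3, t1]]
Each bracket splits as ab - ba, giving 16 signed words (2^4 = 16).
Words beginning with t1 determine it all:
  t1t3t2t4t5 (sign -1) contributes -[[[[t1, t3], t2], t4], t5]
  t1t3t4t2t5 (sign +1) contributes +[[[[t1, t3], t4], t2], t5]
  t1t3t5t2t4 (sign +1) contributes +[[[[t1, t3], t5], t2], t4]
  t1t3t5t4t2 (sign -1) contributes -[[[[t1, t3], t5], t4], t2]

-[[[[t1, t3], t2], t4], t5] + [[[[t1, t3], t4], t2], t5] + [[[[t1, t3], t5], t2], t4] - [[[[t1, t3], t5], t4], t2]


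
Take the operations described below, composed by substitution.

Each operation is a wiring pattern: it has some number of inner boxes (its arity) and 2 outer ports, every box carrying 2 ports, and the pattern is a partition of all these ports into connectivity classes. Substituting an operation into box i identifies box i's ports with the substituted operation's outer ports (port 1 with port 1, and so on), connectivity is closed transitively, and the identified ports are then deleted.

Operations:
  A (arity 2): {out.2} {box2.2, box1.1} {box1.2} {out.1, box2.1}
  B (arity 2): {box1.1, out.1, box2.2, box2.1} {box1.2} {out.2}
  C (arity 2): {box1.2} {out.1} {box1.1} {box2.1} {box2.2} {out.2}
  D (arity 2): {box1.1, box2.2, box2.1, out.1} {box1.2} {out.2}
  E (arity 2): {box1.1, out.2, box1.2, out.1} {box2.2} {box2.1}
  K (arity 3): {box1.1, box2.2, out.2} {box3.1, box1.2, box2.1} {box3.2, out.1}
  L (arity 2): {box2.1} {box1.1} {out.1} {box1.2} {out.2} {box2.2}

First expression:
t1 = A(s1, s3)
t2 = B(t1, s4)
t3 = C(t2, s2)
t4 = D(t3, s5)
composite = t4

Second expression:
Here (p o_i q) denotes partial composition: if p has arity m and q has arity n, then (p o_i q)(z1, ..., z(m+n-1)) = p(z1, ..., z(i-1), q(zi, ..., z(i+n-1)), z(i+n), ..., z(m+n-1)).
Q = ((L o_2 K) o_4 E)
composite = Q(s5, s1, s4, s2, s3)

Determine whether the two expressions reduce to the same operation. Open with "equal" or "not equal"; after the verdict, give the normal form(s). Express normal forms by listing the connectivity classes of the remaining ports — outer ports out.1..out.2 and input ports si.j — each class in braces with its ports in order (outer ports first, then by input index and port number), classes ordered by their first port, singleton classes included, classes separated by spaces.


Normal form of the first expression: {out.1, s5.1, s5.2} {out.2} {s1.1, s3.2} {s1.2} {s2.1} {s2.2} {s3.1, s4.1, s4.2}
Normal form of the second expression: {out.1} {out.2} {s1.1, s4.2} {s1.2, s2.1, s2.2, s4.1} {s3.1} {s3.2} {s5.1} {s5.2}
The normal forms differ: not equal.

not equal — first {out.1, s5.1, s5.2} {out.2} {s1.1, s3.2} {s1.2} {s2.1} {s2.2} {s3.1, s4.1, s4.2}, second {out.1} {out.2} {s1.1, s4.2} {s1.2, s2.1, s2.2, s4.1} {s3.1} {s3.2} {s5.1} {s5.2}


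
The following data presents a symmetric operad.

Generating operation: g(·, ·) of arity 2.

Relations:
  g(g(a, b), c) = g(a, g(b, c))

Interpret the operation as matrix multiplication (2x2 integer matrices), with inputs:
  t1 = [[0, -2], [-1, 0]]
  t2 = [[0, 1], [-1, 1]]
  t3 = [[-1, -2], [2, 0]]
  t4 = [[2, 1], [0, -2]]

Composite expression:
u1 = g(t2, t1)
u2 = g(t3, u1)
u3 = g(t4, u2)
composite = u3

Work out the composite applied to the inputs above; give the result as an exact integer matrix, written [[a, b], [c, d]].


g(t2, t1) = [[-1, 0], [-1, 2]]
g(t3, g(t2, t1)) = [[3, -4], [-2, 0]]
g(t4, g(t3, g(t2, t1))) = [[4, -8], [4, 0]]

[[4, -8], [4, 0]]


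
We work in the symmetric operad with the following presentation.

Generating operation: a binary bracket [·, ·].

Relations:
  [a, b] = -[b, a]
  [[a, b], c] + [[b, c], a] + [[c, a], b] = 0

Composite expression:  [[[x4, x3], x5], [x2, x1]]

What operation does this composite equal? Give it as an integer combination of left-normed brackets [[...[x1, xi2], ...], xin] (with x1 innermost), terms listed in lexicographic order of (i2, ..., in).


-[[[[x1, x2], x3], x4], x5] + [[[[x1, x2], x4], x3], x5] + [[[[x1, x2], x5], x3], x4] - [[[[x1, x2], x5], x4], x3]

Expand each bracket as ab - ba; the x1-initial words give the coefficients.
Composite bracket: [[[x4, x3], x5], [x2, x1]]
Under [a, b] = ab - ba we get 16 signed associative words (2^4 = 16).
Collect the words opening with x1:
  from x1x2x3x4x5, sign -1: term -[[[[x1, x2], x3], x4], x5]
  from x1x2x4x3x5, sign +1: term +[[[[x1, x2], x4], x3], x5]
  from x1x2x5x3x4, sign +1: term +[[[[x1, x2], x5], x3], x4]
  from x1x2x5x4x3, sign -1: term -[[[[x1, x2], x5], x4], x3]


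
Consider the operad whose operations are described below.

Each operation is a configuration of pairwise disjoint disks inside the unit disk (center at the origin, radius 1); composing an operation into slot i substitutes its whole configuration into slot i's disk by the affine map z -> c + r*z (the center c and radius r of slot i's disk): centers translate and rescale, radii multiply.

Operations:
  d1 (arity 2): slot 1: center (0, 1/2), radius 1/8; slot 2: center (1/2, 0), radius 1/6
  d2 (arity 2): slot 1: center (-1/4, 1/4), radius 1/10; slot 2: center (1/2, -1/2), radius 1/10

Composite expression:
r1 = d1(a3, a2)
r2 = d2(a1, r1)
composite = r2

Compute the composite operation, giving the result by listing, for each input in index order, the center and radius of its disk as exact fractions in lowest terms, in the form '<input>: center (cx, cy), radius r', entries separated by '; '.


Each a-disk chains the slot maps above it in d2; radii multiply.
input a1: composing its 1 substitution step yields center (-1/4, 1/4), radius 1/10
input a3: composing its 2 substitution steps yields center (1/2, -9/20), radius 1/80
input a2: composing its 2 substitution steps yields center (11/20, -1/2), radius 1/60

a1: center (-1/4, 1/4), radius 1/10; a2: center (11/20, -1/2), radius 1/60; a3: center (1/2, -9/20), radius 1/80


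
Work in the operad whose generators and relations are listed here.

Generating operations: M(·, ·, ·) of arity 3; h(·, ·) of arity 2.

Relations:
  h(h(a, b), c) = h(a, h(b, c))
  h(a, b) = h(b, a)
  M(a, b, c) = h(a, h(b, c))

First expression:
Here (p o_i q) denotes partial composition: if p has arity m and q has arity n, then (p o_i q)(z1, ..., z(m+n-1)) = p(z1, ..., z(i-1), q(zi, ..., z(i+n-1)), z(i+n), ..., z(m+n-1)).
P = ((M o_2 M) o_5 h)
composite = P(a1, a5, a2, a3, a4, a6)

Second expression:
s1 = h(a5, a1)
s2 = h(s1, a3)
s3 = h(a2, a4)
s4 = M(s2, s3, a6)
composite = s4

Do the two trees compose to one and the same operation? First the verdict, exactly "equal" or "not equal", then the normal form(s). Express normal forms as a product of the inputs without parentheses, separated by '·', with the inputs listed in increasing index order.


equal: each reduces to a1 · a2 · a3 · a4 · a5 · a6

The first expression, normalized: a1 · a2 · a3 · a4 · a5 · a6
The second expression, normalized: a1 · a2 · a3 · a4 · a5 · a6
Both agree, so they are equal.


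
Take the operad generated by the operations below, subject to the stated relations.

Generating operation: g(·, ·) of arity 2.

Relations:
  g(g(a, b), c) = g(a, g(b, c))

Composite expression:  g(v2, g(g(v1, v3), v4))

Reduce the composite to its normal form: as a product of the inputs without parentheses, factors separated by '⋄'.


v2 ⋄ v1 ⋄ v3 ⋄ v4

Key point: g is associative — brackets drop, the v-order remains.
g(v1, v3) spells out as v1 ⋄ v3
g(g(v1, v3), v4) spells out as v1 ⋄ v3 ⋄ v4
g(v2, g(g(v1, v3), v4)) spells out as v2 ⋄ v1 ⋄ v3 ⋄ v4


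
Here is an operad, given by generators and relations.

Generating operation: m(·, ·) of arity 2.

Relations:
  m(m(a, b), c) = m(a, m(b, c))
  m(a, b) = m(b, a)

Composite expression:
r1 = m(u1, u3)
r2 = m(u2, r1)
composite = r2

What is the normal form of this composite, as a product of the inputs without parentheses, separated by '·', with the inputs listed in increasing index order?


u1 · u2 · u3
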